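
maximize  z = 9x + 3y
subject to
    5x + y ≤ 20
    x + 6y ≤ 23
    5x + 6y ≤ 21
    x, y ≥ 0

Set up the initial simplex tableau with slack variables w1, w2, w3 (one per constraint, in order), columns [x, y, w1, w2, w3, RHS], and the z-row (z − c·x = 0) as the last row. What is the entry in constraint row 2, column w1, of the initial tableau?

0

Slack w1 belongs to constraint 1; its column is the unit vector e_1, so the entry in row 2 is 0.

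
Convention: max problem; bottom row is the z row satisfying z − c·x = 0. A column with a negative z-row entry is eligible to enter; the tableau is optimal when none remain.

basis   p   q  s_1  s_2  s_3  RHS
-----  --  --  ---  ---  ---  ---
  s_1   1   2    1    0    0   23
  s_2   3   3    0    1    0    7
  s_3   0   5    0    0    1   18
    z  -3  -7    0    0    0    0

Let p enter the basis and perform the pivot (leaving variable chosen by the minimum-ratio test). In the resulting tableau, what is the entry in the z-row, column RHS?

Ratio test on column p — row 1: 23/1 = 23; row 2: 7/3 = 7/3; row 3: entry 0 ≤ 0. Minimum is 7/3 at row 2 (s_2 leaves); pivot element 3.
Divide row 2 by 3; eliminate column p from the other rows.
z-row update in column RHS: 0 − (-3)·(7/3) = 7.

7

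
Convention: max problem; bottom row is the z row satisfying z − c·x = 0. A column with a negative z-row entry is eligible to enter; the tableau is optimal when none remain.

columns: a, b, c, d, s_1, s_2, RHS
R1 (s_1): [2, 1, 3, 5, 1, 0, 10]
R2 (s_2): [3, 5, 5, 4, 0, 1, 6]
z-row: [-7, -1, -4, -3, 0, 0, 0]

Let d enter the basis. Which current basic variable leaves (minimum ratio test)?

Column d entries and ratios — s_1: 10/5 = 2; s_2: 6/4 = 3/2.
Smallest ratio is 3/2 in the row of s_2, so s_2 leaves.

s_2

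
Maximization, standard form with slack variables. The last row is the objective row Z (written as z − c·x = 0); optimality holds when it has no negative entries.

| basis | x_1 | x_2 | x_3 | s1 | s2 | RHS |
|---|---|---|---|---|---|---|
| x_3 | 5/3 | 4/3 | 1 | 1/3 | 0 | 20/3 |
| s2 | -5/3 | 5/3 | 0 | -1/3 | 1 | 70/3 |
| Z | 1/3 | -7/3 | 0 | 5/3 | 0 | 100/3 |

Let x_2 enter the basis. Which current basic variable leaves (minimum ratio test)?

x_3

Column x_2 entries and ratios — x_3: (20/3)/(4/3) = 5; s2: (70/3)/(5/3) = 14.
Smallest ratio is 5 in the row of x_3, so x_3 leaves.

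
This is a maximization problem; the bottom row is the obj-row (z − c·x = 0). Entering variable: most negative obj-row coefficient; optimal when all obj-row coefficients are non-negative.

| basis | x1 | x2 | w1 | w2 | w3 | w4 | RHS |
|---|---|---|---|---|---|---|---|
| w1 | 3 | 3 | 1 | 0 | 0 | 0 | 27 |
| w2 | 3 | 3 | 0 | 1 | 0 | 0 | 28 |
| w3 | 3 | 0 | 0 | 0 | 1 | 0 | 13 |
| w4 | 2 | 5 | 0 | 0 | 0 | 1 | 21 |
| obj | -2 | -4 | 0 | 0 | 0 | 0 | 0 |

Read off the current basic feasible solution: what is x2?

0

x2 is not in the basis, so in the current basic feasible solution x2 = 0.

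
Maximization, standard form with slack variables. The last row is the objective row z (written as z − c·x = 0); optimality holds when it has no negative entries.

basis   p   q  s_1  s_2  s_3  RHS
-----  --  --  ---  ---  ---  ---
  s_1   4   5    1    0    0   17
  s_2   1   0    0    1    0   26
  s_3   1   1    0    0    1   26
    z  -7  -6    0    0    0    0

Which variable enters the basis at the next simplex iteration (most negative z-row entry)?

Negative z-row entries: p: -7, q: -6.
The most negative is -7 in column p, so p enters.

p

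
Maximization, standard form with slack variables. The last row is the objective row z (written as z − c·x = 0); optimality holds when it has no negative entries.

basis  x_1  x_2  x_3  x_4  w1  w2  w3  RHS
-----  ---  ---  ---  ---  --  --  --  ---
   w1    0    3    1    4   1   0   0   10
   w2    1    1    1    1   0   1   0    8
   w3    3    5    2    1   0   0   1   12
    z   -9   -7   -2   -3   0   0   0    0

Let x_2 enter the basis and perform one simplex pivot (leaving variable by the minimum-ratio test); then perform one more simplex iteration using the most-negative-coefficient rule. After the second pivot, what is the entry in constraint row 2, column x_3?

Ratio test on column x_2 — row 1: 10/3 = 10/3; row 2: 8/1 = 8; row 3: 12/5 = 12/5. Minimum is 12/5 at row 3 (w3 leaves); pivot element 5.
Divide row 3 by 5; eliminate column x_2 from the other rows.
Second iteration: most negative z-row entry is -24/5 in column x_1, so x_1 enters.
Ratio test on column x_1 — row 1: entry -9/5 ≤ 0; row 2: (28/5)/(2/5) = 14; row 3: (12/5)/(3/5) = 4. Minimum is 4 at row 3 (x_2 leaves); pivot element 3/5.
Divide row 3 by 3/5; eliminate column x_1 from the other rows.
After both pivots, the entry at constraint row 2, column x_3 is 1/3.

1/3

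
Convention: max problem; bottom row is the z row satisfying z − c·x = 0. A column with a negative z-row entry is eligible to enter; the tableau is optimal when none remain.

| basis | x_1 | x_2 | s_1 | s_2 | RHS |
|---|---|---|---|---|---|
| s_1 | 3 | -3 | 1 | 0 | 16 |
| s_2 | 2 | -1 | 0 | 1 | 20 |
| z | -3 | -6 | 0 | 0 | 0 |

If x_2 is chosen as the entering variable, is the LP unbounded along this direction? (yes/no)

yes

Every constraint-row entry in column x_2 is ≤ 0, so increasing x_2 is unbounded.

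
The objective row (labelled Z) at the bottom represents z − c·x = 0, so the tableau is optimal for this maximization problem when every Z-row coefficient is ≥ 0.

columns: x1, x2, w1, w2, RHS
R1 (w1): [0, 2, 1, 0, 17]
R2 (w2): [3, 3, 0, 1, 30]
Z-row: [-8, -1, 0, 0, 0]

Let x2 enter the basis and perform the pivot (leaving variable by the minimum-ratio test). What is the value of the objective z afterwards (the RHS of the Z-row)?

Ratio test on column x2 — row 1: 17/2 = 17/2; row 2: 30/3 = 10. Minimum is 17/2 at row 1 (w1 leaves); pivot element 2.
Pivot on row 1; the Z-row RHS becomes 0 − (-1)·(17/2) = 17/2.

17/2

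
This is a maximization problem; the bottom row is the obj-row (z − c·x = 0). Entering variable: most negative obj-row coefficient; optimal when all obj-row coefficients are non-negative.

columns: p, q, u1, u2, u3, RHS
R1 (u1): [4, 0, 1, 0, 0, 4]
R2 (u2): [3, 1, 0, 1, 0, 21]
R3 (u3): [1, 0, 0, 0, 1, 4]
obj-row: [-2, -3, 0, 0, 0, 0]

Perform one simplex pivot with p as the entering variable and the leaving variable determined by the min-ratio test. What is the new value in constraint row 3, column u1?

-1/4

Ratio test on column p — row 1: 4/4 = 1; row 2: 21/3 = 7; row 3: 4/1 = 4. Minimum is 1 at row 1 (u1 leaves); pivot element 4.
Divide row 1 by 4; eliminate column p from the other rows.
Row 3 update in column u1: 0 − 1·(1/4) = -1/4.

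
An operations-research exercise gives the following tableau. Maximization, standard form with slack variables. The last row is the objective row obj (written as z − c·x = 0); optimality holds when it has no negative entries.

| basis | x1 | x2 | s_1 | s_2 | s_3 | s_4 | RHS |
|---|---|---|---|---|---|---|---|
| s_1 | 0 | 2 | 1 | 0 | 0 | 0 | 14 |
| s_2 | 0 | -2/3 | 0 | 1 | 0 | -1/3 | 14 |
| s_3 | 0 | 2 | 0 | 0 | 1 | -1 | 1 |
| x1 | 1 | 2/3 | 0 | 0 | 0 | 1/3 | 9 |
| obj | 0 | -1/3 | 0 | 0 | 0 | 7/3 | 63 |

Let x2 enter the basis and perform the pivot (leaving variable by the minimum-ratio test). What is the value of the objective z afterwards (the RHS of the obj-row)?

379/6

Ratio test on column x2 — row 1: 14/2 = 7; row 2: entry -2/3 ≤ 0; row 3: 1/2 = 1/2; row 4: 9/(2/3) = 27/2. Minimum is 1/2 at row 3 (s_3 leaves); pivot element 2.
Pivot on row 3; the obj-row RHS becomes 63 − (-1/3)·(1/2) = 379/6.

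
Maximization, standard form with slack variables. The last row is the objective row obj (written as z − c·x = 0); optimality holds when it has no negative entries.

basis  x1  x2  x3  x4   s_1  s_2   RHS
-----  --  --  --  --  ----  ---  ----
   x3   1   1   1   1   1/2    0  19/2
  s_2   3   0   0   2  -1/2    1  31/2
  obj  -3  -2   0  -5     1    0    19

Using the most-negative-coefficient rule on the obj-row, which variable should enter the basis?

x4

Negative obj-row entries: x1: -3, x2: -2, x4: -5.
The most negative is -5 in column x4, so x4 enters.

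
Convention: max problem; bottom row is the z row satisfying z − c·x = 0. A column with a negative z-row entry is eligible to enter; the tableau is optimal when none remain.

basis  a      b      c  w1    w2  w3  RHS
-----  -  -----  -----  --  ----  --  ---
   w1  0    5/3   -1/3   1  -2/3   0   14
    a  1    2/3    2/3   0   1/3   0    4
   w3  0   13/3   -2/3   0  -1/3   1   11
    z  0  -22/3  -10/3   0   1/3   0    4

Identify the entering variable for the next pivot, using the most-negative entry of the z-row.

Negative z-row entries: b: -22/3, c: -10/3.
The most negative is -22/3 in column b, so b enters.

b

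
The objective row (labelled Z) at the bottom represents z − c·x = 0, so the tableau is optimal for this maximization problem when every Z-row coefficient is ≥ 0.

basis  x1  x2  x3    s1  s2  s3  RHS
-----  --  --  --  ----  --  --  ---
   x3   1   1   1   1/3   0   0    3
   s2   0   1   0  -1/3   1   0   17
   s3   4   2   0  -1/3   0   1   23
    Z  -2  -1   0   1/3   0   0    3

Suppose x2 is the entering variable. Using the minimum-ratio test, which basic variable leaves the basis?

x3

Column x2 entries and ratios — x3: 3/1 = 3; s2: 17/1 = 17; s3: 23/2 = 23/2.
Smallest ratio is 3 in the row of x3, so x3 leaves.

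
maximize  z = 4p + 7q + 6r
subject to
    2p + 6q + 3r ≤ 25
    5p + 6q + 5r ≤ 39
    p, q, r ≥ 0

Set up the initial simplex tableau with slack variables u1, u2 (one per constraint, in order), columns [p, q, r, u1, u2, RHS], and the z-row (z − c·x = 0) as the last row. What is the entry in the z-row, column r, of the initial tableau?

The z-row carries the negated objective coefficients: the r entry is -6.

-6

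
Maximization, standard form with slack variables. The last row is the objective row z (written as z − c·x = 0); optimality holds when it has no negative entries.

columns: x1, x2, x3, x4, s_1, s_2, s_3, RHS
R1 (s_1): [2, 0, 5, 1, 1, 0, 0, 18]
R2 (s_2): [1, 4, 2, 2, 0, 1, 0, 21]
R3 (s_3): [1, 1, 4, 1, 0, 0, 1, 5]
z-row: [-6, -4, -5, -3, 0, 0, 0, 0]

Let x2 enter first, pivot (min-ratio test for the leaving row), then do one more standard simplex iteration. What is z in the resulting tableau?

30

Ratio test on column x2 — row 1: entry 0 ≤ 0; row 2: 21/4 = 21/4; row 3: 5/1 = 5. Minimum is 5 at row 3 (s_3 leaves); pivot element 1.
Pivot on row 3; the z-row RHS becomes 0 − (-4)·5 = 20.
Next entering variable (most negative z-row entry -2): x1.
Ratio test on column x1 — row 1: 18/2 = 9; row 2: entry -3 ≤ 0; row 3: 5/1 = 5. Minimum is 5 at row 3 (x2 leaves); pivot element 1.
After the second pivot the z-row RHS is 20 − (-2)·5 = 30.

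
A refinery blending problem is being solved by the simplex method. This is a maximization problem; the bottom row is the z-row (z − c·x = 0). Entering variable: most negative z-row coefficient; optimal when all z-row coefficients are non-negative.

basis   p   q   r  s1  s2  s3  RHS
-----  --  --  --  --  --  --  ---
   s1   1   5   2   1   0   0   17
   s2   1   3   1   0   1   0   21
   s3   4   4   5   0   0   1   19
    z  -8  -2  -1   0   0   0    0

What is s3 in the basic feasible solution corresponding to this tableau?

19

s3 is basic (row 3); its value is the RHS of that row, 19.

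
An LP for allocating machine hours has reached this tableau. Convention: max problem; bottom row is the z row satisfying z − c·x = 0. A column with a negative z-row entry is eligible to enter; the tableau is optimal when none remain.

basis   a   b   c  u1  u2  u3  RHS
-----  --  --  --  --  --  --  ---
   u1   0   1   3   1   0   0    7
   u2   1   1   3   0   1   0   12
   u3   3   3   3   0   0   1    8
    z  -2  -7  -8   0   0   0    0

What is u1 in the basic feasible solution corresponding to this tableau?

7

u1 is basic (row 1); its value is the RHS of that row, 7.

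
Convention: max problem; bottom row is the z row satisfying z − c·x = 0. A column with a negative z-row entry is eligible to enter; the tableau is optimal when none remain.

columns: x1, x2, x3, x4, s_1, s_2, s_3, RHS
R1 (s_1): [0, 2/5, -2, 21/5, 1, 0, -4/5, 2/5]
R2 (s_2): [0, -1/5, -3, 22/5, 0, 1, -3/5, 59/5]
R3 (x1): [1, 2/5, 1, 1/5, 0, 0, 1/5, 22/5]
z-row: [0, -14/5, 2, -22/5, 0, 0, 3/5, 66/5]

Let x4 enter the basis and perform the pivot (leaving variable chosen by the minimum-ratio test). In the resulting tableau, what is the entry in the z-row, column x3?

-2/21

Ratio test on column x4 — row 1: (2/5)/(21/5) = 2/21; row 2: (59/5)/(22/5) = 59/22; row 3: (22/5)/(1/5) = 22. Minimum is 2/21 at row 1 (s_1 leaves); pivot element 21/5.
Divide row 1 by 21/5; eliminate column x4 from the other rows.
z-row update in column x3: 2 − (-22/5)·(-10/21) = -2/21.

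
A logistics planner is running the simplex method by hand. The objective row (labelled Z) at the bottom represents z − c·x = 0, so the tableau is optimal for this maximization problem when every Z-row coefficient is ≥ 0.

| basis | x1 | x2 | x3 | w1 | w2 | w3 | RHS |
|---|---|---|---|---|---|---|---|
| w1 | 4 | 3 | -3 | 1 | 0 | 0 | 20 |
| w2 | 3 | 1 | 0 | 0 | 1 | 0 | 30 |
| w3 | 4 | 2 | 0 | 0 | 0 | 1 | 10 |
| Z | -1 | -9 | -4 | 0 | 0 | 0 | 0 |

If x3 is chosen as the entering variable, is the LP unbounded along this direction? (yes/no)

Every constraint-row entry in column x3 is ≤ 0, so increasing x3 is unbounded.

yes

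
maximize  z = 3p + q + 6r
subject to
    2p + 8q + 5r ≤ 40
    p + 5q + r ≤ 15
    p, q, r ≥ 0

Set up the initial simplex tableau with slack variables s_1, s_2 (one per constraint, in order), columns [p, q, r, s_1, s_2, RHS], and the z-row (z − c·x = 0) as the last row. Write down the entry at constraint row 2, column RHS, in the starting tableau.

The RHS of constraint 2 is b_2 = 15.

15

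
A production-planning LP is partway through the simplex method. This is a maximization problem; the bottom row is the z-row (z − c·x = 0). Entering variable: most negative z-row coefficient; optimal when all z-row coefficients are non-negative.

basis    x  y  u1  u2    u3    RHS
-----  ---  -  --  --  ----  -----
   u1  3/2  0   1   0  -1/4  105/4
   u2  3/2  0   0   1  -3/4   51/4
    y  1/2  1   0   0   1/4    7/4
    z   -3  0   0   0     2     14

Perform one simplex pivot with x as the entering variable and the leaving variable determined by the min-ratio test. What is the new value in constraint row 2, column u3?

-3/2

Ratio test on column x — row 1: (105/4)/(3/2) = 35/2; row 2: (51/4)/(3/2) = 17/2; row 3: (7/4)/(1/2) = 7/2. Minimum is 7/2 at row 3 (y leaves); pivot element 1/2.
Divide row 3 by 1/2; eliminate column x from the other rows.
Row 2 update in column u3: -3/4 − (3/2)·(1/2) = -3/2.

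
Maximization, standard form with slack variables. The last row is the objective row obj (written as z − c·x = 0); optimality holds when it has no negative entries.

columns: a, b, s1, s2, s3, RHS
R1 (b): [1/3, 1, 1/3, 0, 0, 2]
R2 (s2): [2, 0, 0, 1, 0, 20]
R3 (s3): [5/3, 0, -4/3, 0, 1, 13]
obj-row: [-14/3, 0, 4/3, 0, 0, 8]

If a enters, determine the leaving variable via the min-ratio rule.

Column a entries and ratios — b: 2/(1/3) = 6; s2: 20/2 = 10; s3: 13/(5/3) = 39/5.
Smallest ratio is 6 in the row of b, so b leaves.

b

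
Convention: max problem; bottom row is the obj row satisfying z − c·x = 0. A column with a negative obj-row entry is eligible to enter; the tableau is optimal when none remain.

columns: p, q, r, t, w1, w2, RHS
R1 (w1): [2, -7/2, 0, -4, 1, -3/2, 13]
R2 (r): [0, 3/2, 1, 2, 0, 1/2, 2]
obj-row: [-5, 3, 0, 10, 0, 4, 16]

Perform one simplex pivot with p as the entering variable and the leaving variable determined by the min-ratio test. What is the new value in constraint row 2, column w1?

0

Ratio test on column p — row 1: 13/2 = 13/2; row 2: entry 0 ≤ 0. Minimum is 13/2 at row 1 (w1 leaves); pivot element 2.
Divide row 1 by 2; eliminate column p from the other rows.
Row 2 update in column w1: 0 − 0·(1/2) = 0.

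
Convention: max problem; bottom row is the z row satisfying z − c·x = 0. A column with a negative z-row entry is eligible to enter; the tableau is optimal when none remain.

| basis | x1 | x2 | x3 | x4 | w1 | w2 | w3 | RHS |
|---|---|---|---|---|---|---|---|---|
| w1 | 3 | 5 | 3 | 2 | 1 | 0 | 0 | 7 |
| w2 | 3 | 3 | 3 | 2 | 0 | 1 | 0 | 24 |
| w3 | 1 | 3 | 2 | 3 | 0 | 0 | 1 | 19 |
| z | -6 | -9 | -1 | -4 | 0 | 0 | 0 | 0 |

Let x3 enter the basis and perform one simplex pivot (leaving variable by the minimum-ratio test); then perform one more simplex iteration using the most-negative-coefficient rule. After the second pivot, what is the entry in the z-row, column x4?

Ratio test on column x3 — row 1: 7/3 = 7/3; row 2: 24/3 = 8; row 3: 19/2 = 19/2. Minimum is 7/3 at row 1 (w1 leaves); pivot element 3.
Divide row 1 by 3; eliminate column x3 from the other rows.
Second iteration: most negative z-row entry is -22/3 in column x2, so x2 enters.
Ratio test on column x2 — row 1: (7/3)/(5/3) = 7/5; row 2: entry -2 ≤ 0; row 3: entry -1/3 ≤ 0. Minimum is 7/5 at row 1 (x3 leaves); pivot element 5/3.
Divide row 1 by 5/3; eliminate column x2 from the other rows.
After both pivots, the entry at the z-row, column x4 is -2/5.

-2/5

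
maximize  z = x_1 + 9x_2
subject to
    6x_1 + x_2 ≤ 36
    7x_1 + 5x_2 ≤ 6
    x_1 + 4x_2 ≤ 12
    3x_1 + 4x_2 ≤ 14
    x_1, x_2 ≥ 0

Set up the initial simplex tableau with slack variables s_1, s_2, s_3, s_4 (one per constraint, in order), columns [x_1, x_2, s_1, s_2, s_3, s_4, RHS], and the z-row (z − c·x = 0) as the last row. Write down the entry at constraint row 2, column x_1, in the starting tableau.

7

Constraint 2 has coefficient 7 on x_1.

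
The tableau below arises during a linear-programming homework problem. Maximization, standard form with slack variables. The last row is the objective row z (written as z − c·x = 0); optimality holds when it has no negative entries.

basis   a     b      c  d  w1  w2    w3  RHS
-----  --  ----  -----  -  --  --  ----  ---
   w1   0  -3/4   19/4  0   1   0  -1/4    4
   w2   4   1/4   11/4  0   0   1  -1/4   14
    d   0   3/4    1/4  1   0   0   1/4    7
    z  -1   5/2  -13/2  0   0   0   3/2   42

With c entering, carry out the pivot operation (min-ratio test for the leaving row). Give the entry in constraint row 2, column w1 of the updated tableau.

Ratio test on column c — row 1: 4/(19/4) = 16/19; row 2: 14/(11/4) = 56/11; row 3: 7/(1/4) = 28. Minimum is 16/19 at row 1 (w1 leaves); pivot element 19/4.
Divide row 1 by 19/4; eliminate column c from the other rows.
Row 2 update in column w1: 0 − (11/4)·(4/19) = -11/19.

-11/19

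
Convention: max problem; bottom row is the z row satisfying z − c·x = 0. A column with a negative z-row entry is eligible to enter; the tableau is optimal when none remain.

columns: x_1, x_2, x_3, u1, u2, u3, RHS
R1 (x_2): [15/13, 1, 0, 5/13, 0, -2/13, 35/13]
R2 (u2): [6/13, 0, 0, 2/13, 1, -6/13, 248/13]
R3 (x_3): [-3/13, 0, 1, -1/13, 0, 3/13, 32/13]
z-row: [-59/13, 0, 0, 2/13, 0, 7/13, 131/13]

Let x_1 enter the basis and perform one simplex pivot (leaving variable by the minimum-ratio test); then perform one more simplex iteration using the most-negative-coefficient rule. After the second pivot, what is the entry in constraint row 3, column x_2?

Ratio test on column x_1 — row 1: (35/13)/(15/13) = 7/3; row 2: (248/13)/(6/13) = 124/3; row 3: entry -3/13 ≤ 0. Minimum is 7/3 at row 1 (x_2 leaves); pivot element 15/13.
Divide row 1 by 15/13; eliminate column x_1 from the other rows.
Second iteration: most negative z-row entry is -1/15 in column u3, so u3 enters.
Ratio test on column u3 — row 1: entry -2/15 ≤ 0; row 2: entry -2/5 ≤ 0; row 3: 3/(1/5) = 15. Minimum is 15 at row 3 (x_3 leaves); pivot element 1/5.
Divide row 3 by 1/5; eliminate column u3 from the other rows.
After both pivots, the entry at constraint row 3, column x_2 is 1.

1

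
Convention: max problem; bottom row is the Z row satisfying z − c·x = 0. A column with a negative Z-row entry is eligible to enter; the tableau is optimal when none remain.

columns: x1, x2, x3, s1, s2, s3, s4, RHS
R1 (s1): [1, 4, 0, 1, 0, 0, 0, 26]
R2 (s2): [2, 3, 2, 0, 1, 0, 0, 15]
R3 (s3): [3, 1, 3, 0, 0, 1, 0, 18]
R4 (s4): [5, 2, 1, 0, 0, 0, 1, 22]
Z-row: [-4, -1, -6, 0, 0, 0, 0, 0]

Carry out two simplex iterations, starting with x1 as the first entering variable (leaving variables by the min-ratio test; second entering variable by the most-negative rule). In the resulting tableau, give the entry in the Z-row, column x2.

1/6

Ratio test on column x1 — row 1: 26/1 = 26; row 2: 15/2 = 15/2; row 3: 18/3 = 6; row 4: 22/5 = 22/5. Minimum is 22/5 at row 4 (s4 leaves); pivot element 5.
Divide row 4 by 5; eliminate column x1 from the other rows.
Second iteration: most negative Z-row entry is -26/5 in column x3, so x3 enters.
Ratio test on column x3 — row 1: entry -1/5 ≤ 0; row 2: (31/5)/(8/5) = 31/8; row 3: (24/5)/(12/5) = 2; row 4: (22/5)/(1/5) = 22. Minimum is 2 at row 3 (s3 leaves); pivot element 12/5.
Divide row 3 by 12/5; eliminate column x3 from the other rows.
After both pivots, the entry at the Z-row, column x2 is 1/6.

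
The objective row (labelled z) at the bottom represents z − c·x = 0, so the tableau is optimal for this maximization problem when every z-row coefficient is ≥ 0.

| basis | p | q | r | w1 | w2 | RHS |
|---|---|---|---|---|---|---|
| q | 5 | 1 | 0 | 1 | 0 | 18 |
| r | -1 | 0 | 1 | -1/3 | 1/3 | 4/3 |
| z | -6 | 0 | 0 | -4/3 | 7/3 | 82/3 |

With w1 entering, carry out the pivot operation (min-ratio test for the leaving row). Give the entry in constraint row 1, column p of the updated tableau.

5

Ratio test on column w1 — row 1: 18/1 = 18; row 2: entry -1/3 ≤ 0. Minimum is 18 at row 1 (q leaves); pivot element 1.
Divide row 1 by 1; eliminate column w1 from the other rows.
In the new row 1, the p entry is the old entry divided by the pivot: 5/1 = 5.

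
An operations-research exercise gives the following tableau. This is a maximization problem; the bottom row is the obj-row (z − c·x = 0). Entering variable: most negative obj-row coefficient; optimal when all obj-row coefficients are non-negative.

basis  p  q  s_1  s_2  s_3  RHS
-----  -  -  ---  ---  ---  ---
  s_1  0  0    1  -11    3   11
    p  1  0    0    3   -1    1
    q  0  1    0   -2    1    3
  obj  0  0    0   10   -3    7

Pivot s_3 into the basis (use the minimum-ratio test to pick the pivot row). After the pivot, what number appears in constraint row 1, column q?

Ratio test on column s_3 — row 1: 11/3 = 11/3; row 2: entry -1 ≤ 0; row 3: 3/1 = 3. Minimum is 3 at row 3 (q leaves); pivot element 1.
Divide row 3 by 1; eliminate column s_3 from the other rows.
Row 1 update in column q: 0 − 3·1 = -3.

-3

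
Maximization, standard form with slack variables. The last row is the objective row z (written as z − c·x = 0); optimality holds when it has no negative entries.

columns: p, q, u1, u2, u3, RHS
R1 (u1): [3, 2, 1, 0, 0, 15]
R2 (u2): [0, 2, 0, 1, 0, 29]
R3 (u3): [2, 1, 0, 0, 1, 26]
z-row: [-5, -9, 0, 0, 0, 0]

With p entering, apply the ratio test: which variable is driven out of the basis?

Column p entries and ratios — u1: 15/3 = 5; u2: 0 ≤ 0, skip; u3: 26/2 = 13.
Smallest ratio is 5 in the row of u1, so u1 leaves.

u1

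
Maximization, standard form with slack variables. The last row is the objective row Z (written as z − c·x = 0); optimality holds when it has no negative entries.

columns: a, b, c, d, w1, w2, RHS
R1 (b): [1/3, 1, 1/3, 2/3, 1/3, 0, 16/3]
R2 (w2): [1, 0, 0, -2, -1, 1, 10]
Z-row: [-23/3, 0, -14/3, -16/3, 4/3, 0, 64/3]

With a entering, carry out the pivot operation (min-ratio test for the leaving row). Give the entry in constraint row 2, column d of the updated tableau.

Ratio test on column a — row 1: (16/3)/(1/3) = 16; row 2: 10/1 = 10. Minimum is 10 at row 2 (w2 leaves); pivot element 1.
Divide row 2 by 1; eliminate column a from the other rows.
In the new row 2, the d entry is the old entry divided by the pivot: (-2)/1 = -2.

-2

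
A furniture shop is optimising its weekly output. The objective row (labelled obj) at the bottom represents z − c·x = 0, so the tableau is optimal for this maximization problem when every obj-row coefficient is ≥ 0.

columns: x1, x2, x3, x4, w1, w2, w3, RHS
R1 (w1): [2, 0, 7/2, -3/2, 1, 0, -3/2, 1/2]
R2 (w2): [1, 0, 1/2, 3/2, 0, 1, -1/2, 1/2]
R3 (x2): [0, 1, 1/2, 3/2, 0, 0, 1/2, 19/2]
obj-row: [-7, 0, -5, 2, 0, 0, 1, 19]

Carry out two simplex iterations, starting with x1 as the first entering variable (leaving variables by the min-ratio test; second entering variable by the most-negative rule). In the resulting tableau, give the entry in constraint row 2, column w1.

Ratio test on column x1 — row 1: (1/2)/2 = 1/4; row 2: (1/2)/1 = 1/2; row 3: entry 0 ≤ 0. Minimum is 1/4 at row 1 (w1 leaves); pivot element 2.
Divide row 1 by 2; eliminate column x1 from the other rows.
Second iteration: most negative obj-row entry is -17/4 in column w3, so w3 enters.
Ratio test on column w3 — row 1: entry -3/4 ≤ 0; row 2: (1/4)/(1/4) = 1; row 3: (19/2)/(1/2) = 19. Minimum is 1 at row 2 (w2 leaves); pivot element 1/4.
Divide row 2 by 1/4; eliminate column w3 from the other rows.
After both pivots, the entry at constraint row 2, column w1 is -2.

-2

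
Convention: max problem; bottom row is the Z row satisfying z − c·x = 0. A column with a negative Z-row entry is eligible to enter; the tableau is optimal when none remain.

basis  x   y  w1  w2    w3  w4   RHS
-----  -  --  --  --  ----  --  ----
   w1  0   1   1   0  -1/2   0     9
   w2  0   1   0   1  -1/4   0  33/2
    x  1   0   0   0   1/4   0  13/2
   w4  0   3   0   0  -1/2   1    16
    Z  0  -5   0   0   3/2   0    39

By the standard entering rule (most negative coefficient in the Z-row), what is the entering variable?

y

Negative Z-row entries: y: -5.
The most negative is -5 in column y, so y enters.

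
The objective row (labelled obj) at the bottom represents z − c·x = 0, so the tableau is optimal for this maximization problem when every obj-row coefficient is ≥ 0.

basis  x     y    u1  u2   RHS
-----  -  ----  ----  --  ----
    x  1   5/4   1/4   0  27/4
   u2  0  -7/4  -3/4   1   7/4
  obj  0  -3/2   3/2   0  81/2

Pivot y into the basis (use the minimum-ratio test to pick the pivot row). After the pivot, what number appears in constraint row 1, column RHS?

Ratio test on column y — row 1: (27/4)/(5/4) = 27/5; row 2: entry -7/4 ≤ 0. Minimum is 27/5 at row 1 (x leaves); pivot element 5/4.
Divide row 1 by 5/4; eliminate column y from the other rows.
In the new row 1, the RHS entry is the old entry divided by the pivot: (27/4)/(5/4) = 27/5.

27/5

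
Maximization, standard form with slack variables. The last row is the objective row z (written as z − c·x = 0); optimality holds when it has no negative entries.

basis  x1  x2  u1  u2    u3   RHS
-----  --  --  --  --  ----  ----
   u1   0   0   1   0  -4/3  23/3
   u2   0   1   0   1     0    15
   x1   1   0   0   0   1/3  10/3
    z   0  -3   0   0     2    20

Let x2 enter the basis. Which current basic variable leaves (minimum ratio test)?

u2

Column x2 entries and ratios — u1: 0 ≤ 0, skip; u2: 15/1 = 15; x1: 0 ≤ 0, skip.
Smallest ratio is 15 in the row of u2, so u2 leaves.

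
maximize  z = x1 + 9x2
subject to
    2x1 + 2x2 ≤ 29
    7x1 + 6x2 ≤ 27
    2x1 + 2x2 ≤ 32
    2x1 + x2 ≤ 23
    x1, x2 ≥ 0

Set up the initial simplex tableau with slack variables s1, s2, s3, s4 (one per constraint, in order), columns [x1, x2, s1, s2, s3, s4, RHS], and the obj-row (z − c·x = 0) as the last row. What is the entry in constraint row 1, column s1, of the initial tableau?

1

Slack s1 belongs to constraint 1; its column is the unit vector e_1, so the entry in row 1 is 1.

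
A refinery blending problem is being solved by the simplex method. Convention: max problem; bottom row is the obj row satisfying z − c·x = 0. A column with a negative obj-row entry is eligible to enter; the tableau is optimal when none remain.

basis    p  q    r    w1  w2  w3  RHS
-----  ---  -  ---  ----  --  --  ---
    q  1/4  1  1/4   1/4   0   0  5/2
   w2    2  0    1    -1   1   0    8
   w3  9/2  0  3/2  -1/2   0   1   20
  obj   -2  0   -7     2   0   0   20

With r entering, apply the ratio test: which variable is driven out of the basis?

Column r entries and ratios — q: (5/2)/(1/4) = 10; w2: 8/1 = 8; w3: 20/(3/2) = 40/3.
Smallest ratio is 8 in the row of w2, so w2 leaves.

w2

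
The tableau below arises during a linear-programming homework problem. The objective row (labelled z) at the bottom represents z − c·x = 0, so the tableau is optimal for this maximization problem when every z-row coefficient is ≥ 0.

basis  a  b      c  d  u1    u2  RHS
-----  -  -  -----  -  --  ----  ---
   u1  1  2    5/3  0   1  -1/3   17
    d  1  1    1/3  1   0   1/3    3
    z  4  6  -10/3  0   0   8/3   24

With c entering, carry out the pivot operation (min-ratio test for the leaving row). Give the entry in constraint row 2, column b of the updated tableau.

Ratio test on column c — row 1: 17/(5/3) = 51/5; row 2: 3/(1/3) = 9. Minimum is 9 at row 2 (d leaves); pivot element 1/3.
Divide row 2 by 1/3; eliminate column c from the other rows.
In the new row 2, the b entry is the old entry divided by the pivot: 1/(1/3) = 3.

3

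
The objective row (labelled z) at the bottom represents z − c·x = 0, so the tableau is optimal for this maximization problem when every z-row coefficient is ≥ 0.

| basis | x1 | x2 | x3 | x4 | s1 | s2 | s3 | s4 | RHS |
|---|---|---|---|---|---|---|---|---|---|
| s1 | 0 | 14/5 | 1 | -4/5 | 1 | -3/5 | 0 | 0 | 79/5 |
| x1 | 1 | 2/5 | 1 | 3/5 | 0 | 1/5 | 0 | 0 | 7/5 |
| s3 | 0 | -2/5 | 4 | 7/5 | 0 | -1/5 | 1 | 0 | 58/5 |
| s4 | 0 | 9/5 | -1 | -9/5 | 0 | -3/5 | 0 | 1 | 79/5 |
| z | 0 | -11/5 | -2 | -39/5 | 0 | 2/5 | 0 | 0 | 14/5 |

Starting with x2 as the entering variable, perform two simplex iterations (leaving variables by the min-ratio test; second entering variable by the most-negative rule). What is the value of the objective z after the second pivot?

21

Ratio test on column x2 — row 1: (79/5)/(14/5) = 79/14; row 2: (7/5)/(2/5) = 7/2; row 3: entry -2/5 ≤ 0; row 4: (79/5)/(9/5) = 79/9. Minimum is 7/2 at row 2 (x1 leaves); pivot element 2/5.
Pivot on row 2; the z-row RHS becomes 14/5 − (-11/5)·(7/2) = 21/2.
Next entering variable (most negative z-row entry -9/2): x4.
Ratio test on column x4 — row 1: entry -5 ≤ 0; row 2: (7/2)/(3/2) = 7/3; row 3: 13/2 = 13/2; row 4: entry -9/2 ≤ 0. Minimum is 7/3 at row 2 (x2 leaves); pivot element 3/2.
After the second pivot the z-row RHS is 21/2 − (-9/2)·(7/3) = 21.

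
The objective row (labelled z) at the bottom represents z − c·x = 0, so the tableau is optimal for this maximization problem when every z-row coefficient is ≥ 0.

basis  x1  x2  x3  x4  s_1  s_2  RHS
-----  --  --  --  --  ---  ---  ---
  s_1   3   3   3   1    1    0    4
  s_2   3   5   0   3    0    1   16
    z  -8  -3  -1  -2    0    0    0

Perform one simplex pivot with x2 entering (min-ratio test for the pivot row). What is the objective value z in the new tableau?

4

Ratio test on column x2 — row 1: 4/3 = 4/3; row 2: 16/5 = 16/5. Minimum is 4/3 at row 1 (s_1 leaves); pivot element 3.
Pivot on row 1; the z-row RHS becomes 0 − (-3)·(4/3) = 4.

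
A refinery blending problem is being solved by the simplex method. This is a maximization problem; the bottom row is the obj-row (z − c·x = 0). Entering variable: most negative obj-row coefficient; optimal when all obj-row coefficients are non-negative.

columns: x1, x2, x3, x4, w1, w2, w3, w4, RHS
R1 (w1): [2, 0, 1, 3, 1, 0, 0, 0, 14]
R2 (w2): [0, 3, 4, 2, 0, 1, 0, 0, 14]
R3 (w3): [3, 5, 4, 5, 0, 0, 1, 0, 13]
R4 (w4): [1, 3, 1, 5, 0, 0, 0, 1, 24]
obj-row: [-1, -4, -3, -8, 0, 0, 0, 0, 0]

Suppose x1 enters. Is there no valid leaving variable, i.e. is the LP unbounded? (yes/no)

no

Column x1 has positive entries in row(s) 1, 3, 4, so the ratio test bounds it — not unbounded.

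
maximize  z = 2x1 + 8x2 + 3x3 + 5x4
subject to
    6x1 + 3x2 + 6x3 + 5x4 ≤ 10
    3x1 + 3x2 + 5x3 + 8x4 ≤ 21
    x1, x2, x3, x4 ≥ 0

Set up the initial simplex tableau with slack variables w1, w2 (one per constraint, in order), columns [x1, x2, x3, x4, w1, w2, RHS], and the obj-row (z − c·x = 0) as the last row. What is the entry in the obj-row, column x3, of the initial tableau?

The obj-row carries the negated objective coefficients: the x3 entry is -3.

-3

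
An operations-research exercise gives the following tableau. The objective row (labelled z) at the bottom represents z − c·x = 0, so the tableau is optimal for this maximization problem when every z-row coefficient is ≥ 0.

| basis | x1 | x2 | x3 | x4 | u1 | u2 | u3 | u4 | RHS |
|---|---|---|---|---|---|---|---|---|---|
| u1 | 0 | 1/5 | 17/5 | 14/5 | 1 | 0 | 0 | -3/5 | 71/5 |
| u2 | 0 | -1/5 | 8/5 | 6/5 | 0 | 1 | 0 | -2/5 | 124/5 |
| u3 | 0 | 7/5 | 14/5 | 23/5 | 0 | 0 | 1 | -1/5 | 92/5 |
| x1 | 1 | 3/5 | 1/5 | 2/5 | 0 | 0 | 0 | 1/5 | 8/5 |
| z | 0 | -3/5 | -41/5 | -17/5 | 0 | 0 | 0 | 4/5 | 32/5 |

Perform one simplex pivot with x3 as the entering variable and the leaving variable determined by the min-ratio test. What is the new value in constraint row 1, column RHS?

71/17

Ratio test on column x3 — row 1: (71/5)/(17/5) = 71/17; row 2: (124/5)/(8/5) = 31/2; row 3: (92/5)/(14/5) = 46/7; row 4: (8/5)/(1/5) = 8. Minimum is 71/17 at row 1 (u1 leaves); pivot element 17/5.
Divide row 1 by 17/5; eliminate column x3 from the other rows.
In the new row 1, the RHS entry is the old entry divided by the pivot: (71/5)/(17/5) = 71/17.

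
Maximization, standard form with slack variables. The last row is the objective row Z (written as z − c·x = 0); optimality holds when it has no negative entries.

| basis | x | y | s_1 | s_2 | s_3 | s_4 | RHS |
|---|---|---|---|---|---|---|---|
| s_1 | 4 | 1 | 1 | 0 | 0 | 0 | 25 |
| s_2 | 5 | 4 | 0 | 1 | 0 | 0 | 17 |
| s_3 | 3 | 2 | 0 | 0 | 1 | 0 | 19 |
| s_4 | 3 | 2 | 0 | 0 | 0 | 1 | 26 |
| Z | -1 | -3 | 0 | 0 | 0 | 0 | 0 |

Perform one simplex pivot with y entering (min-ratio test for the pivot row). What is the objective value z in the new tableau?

51/4

Ratio test on column y — row 1: 25/1 = 25; row 2: 17/4 = 17/4; row 3: 19/2 = 19/2; row 4: 26/2 = 13. Minimum is 17/4 at row 2 (s_2 leaves); pivot element 4.
Pivot on row 2; the Z-row RHS becomes 0 − (-3)·(17/4) = 51/4.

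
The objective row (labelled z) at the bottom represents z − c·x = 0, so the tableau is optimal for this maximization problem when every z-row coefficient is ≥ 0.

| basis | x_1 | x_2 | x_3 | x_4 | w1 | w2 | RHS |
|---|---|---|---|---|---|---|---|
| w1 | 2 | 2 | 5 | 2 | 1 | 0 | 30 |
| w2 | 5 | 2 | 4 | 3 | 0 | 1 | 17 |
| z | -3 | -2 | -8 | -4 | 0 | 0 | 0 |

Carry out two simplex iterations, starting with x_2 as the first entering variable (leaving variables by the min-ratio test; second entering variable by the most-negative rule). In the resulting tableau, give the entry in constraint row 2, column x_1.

Ratio test on column x_2 — row 1: 30/2 = 15; row 2: 17/2 = 17/2. Minimum is 17/2 at row 2 (w2 leaves); pivot element 2.
Divide row 2 by 2; eliminate column x_2 from the other rows.
Second iteration: most negative z-row entry is -4 in column x_3, so x_3 enters.
Ratio test on column x_3 — row 1: 13/1 = 13; row 2: (17/2)/2 = 17/4. Minimum is 17/4 at row 2 (x_2 leaves); pivot element 2.
Divide row 2 by 2; eliminate column x_3 from the other rows.
After both pivots, the entry at constraint row 2, column x_1 is 5/4.

5/4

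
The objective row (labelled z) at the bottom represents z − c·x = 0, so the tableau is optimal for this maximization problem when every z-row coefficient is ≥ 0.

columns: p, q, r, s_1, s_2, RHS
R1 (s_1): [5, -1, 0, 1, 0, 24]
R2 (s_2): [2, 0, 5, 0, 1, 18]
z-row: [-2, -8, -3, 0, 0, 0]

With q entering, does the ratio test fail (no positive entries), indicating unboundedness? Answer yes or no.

yes

Every constraint-row entry in column q is ≤ 0, so increasing q is unbounded.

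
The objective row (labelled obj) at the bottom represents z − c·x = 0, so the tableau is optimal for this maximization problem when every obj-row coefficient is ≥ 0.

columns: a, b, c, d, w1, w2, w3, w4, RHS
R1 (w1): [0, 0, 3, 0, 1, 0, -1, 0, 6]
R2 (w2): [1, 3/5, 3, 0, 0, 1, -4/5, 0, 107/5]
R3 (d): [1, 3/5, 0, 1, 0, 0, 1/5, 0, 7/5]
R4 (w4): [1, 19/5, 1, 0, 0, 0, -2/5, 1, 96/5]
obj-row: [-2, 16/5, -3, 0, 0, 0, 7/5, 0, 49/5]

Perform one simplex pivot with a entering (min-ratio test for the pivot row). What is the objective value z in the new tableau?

Ratio test on column a — row 1: entry 0 ≤ 0; row 2: (107/5)/1 = 107/5; row 3: (7/5)/1 = 7/5; row 4: (96/5)/1 = 96/5. Minimum is 7/5 at row 3 (d leaves); pivot element 1.
Pivot on row 3; the obj-row RHS becomes 49/5 − (-2)·(7/5) = 63/5.

63/5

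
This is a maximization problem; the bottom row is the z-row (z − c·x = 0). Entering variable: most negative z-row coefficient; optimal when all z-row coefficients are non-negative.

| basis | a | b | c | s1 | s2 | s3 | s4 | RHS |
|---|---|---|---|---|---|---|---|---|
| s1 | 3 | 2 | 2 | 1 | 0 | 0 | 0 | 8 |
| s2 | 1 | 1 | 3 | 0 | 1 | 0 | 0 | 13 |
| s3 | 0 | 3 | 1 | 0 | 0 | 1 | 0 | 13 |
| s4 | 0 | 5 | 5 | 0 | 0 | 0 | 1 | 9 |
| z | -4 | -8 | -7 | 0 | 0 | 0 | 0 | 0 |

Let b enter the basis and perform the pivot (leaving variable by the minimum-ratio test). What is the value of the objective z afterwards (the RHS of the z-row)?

Ratio test on column b — row 1: 8/2 = 4; row 2: 13/1 = 13; row 3: 13/3 = 13/3; row 4: 9/5 = 9/5. Minimum is 9/5 at row 4 (s4 leaves); pivot element 5.
Pivot on row 4; the z-row RHS becomes 0 − (-8)·(9/5) = 72/5.

72/5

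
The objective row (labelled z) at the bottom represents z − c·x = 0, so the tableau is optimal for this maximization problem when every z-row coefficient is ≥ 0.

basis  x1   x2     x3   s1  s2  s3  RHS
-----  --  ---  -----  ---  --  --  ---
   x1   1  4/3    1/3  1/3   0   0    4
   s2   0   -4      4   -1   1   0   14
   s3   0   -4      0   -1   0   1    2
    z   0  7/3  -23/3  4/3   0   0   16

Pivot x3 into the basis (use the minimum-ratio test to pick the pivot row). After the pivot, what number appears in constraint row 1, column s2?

-1/12

Ratio test on column x3 — row 1: 4/(1/3) = 12; row 2: 14/4 = 7/2; row 3: entry 0 ≤ 0. Minimum is 7/2 at row 2 (s2 leaves); pivot element 4.
Divide row 2 by 4; eliminate column x3 from the other rows.
Row 1 update in column s2: 0 − (1/3)·(1/4) = -1/12.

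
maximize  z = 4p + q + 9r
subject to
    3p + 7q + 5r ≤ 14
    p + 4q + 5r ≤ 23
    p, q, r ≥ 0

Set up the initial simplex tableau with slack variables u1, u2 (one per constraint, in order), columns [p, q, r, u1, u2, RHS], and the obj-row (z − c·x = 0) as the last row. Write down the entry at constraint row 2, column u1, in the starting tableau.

0

Slack u1 belongs to constraint 1; its column is the unit vector e_1, so the entry in row 2 is 0.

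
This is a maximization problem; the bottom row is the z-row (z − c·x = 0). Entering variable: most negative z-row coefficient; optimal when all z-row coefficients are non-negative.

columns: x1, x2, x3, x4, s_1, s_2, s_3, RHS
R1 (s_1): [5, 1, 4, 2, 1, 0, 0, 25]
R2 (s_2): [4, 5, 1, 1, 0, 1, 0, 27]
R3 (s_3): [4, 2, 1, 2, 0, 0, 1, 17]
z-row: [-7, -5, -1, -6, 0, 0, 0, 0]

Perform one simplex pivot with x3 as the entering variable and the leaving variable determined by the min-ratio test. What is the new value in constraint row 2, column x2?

19/4

Ratio test on column x3 — row 1: 25/4 = 25/4; row 2: 27/1 = 27; row 3: 17/1 = 17. Minimum is 25/4 at row 1 (s_1 leaves); pivot element 4.
Divide row 1 by 4; eliminate column x3 from the other rows.
Row 2 update in column x2: 5 − 1·(1/4) = 19/4.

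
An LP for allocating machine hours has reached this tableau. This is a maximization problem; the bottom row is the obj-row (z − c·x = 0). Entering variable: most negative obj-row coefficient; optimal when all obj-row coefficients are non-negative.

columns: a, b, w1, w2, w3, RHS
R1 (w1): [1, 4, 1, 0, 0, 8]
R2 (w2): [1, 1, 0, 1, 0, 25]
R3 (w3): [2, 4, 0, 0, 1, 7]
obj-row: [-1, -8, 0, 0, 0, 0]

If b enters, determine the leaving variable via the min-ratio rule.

Column b entries and ratios — w1: 8/4 = 2; w2: 25/1 = 25; w3: 7/4 = 7/4.
Smallest ratio is 7/4 in the row of w3, so w3 leaves.

w3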